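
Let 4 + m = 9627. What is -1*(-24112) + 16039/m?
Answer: 232045815/9623 ≈ 24114.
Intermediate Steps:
m = 9623 (m = -4 + 9627 = 9623)
-1*(-24112) + 16039/m = -1*(-24112) + 16039/9623 = 24112 + 16039*(1/9623) = 24112 + 16039/9623 = 232045815/9623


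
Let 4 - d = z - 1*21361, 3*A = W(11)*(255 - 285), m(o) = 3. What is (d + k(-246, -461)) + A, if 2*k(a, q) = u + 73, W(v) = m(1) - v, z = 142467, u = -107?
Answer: -121039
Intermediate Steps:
W(v) = 3 - v
k(a, q) = -17 (k(a, q) = (-107 + 73)/2 = (½)*(-34) = -17)
A = 80 (A = ((3 - 1*11)*(255 - 285))/3 = ((3 - 11)*(-30))/3 = (-8*(-30))/3 = (⅓)*240 = 80)
d = -121102 (d = 4 - (142467 - 1*21361) = 4 - (142467 - 21361) = 4 - 1*121106 = 4 - 121106 = -121102)
(d + k(-246, -461)) + A = (-121102 - 17) + 80 = -121119 + 80 = -121039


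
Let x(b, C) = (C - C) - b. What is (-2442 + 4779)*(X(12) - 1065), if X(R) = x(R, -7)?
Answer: -2516949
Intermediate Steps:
x(b, C) = -b (x(b, C) = 0 - b = -b)
X(R) = -R
(-2442 + 4779)*(X(12) - 1065) = (-2442 + 4779)*(-1*12 - 1065) = 2337*(-12 - 1065) = 2337*(-1077) = -2516949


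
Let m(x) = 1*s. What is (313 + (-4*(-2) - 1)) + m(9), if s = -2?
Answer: 318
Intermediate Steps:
m(x) = -2 (m(x) = 1*(-2) = -2)
(313 + (-4*(-2) - 1)) + m(9) = (313 + (-4*(-2) - 1)) - 2 = (313 + (8 - 1)) - 2 = (313 + 7) - 2 = 320 - 2 = 318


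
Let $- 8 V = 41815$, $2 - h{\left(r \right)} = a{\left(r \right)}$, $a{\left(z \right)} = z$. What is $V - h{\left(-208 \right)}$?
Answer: $- \frac{43495}{8} \approx -5436.9$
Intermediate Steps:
$h{\left(r \right)} = 2 - r$
$V = - \frac{41815}{8}$ ($V = \left(- \frac{1}{8}\right) 41815 = - \frac{41815}{8} \approx -5226.9$)
$V - h{\left(-208 \right)} = - \frac{41815}{8} - \left(2 - -208\right) = - \frac{41815}{8} - \left(2 + 208\right) = - \frac{41815}{8} - 210 = - \frac{43495}{8}$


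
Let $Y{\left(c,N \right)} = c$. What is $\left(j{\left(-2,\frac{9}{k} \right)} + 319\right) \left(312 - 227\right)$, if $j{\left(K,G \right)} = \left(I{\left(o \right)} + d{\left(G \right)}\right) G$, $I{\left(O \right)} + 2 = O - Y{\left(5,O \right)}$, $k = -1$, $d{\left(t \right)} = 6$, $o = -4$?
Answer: $30940$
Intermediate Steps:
$I{\left(O \right)} = -7 + O$ ($I{\left(O \right)} = -2 + \left(O - 5\right) = -2 + \left(-5 + O\right) = -7 + O$)
$j{\left(K,G \right)} = - 5 G$ ($j{\left(K,G \right)} = \left(\left(-7 - 4\right) + 6\right) G = \left(-11 + 6\right) G = - 5 G$)
$\left(j{\left(-2,\frac{9}{k} \right)} + 319\right) \left(312 - 227\right) = \left(- 5 \frac{9}{-1} + 319\right) \left(312 - 227\right) = \left(- 5 \cdot 9 \left(-1\right) + 319\right) 85 = \left(\left(-5\right) \left(-9\right) + 319\right) 85 = \left(45 + 319\right) 85 = 364 \cdot 85 = 30940$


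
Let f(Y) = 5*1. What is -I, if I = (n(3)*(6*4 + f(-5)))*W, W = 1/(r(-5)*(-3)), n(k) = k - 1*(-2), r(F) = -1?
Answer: -145/3 ≈ -48.333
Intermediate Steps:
f(Y) = 5
n(k) = 2 + k (n(k) = k + 2 = 2 + k)
W = 1/3 (W = 1/(-1*(-3)) = 1/3 ≈ 0.33333)
I = 145/3 (I = ((2 + 3)*(6*4 + 5))*(1/3) = (5*(24 + 5))*(1/3) = (5*29)*(1/3) = 145*(1/3) = 145/3 ≈ 48.333)
-I = -1*145/3 = -145/3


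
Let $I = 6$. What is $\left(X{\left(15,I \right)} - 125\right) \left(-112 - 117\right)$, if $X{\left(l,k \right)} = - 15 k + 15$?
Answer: $45800$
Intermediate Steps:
$X{\left(l,k \right)} = 15 - 15 k$
$\left(X{\left(15,I \right)} - 125\right) \left(-112 - 117\right) = \left(\left(15 - 90\right) - 125\right) \left(-112 - 117\right) = \left(\left(15 - 90\right) - 125\right) \left(-229\right) = \left(-75 - 125\right) \left(-229\right) = \left(-200\right) \left(-229\right) = 45800$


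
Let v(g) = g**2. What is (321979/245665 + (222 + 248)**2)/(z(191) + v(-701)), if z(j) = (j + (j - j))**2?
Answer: 7752531497/18526018790 ≈ 0.41847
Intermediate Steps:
z(j) = j**2 (z(j) = (j + 0)**2 = j**2)
(321979/245665 + (222 + 248)**2)/(z(191) + v(-701)) = (321979/245665 + (222 + 248)**2)/(191**2 + (-701)**2) = (321979*(1/245665) + 470**2)/(36481 + 491401) = (45997/35095 + 220900)/527882 = (7752531497/35095)*(1/527882) = 7752531497/18526018790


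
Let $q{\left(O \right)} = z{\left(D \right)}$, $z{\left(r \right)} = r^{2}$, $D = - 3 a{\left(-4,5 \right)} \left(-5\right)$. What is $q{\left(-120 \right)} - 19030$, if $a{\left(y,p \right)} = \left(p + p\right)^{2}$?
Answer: $2230970$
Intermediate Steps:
$a{\left(y,p \right)} = 4 p^{2}$ ($a{\left(y,p \right)} = \left(2 p\right)^{2} = 4 p^{2}$)
$D = 1500$ ($D = - 3 \cdot 4 \cdot 5^{2} \left(-5\right) = - 3 \cdot 4 \cdot 25 \left(-5\right) = \left(-3\right) 100 \left(-5\right) = \left(-300\right) \left(-5\right) = 1500$)
$q{\left(O \right)} = 2250000$ ($q{\left(O \right)} = 1500^{2} = 2250000$)
$q{\left(-120 \right)} - 19030 = 2250000 - 19030 = 2230970$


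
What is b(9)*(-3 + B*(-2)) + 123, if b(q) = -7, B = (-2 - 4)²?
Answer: 648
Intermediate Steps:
B = 36 (B = (-6)² = 36)
b(9)*(-3 + B*(-2)) + 123 = -7*(-3 + 36*(-2)) + 123 = -7*(-3 - 72) + 123 = -7*(-75) + 123 = 525 + 123 = 648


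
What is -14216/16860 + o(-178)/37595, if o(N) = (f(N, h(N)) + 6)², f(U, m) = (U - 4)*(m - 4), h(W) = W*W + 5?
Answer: 28033470713016802/31692585 ≈ 8.8454e+8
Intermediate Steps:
h(W) = 5 + W² (h(W) = W² + 5 = 5 + W²)
f(U, m) = (-4 + U)*(-4 + m)
o(N) = (2 - 4*N - 4*N² + N*(5 + N²))² (o(N) = ((16 - 4*N - 4*(5 + N²) + N*(5 + N²)) + 6)² = ((16 - 4*N + (-20 - 4*N²) + N*(5 + N²)) + 6)² = ((-4 - 4*N - 4*N² + N*(5 + N²)) + 6)² = (2 - 4*N - 4*N² + N*(5 + N²))²)
-14216/16860 + o(-178)/37595 = -14216/16860 + (2 - 178 + (-178)³ - 4*(-178)²)²/37595 = -14216*1/16860 + (2 - 178 - 5639752 - 4*31684)²*(1/37595) = -3554/4215 + (2 - 178 - 5639752 - 126736)²*(1/37595) = -3554/4215 + (-5766664)²*(1/37595) = -3554/4215 + 33254413688896*(1/37595) = -3554/4215 + 33254413688896/37595 = 28033470713016802/31692585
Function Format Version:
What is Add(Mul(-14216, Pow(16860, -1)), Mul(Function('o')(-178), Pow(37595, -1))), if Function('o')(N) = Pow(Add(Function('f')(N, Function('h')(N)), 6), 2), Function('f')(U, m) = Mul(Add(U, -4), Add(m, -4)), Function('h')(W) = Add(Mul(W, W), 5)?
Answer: Rational(28033470713016802, 31692585) ≈ 8.8454e+8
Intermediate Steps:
Function('h')(W) = Add(5, Pow(W, 2)) (Function('h')(W) = Add(Pow(W, 2), 5) = Add(5, Pow(W, 2)))
Function('f')(U, m) = Mul(Add(-4, U), Add(-4, m))
Function('o')(N) = Pow(Add(2, Mul(-4, N), Mul(-4, Pow(N, 2)), Mul(N, Add(5, Pow(N, 2)))), 2) (Function('o')(N) = Pow(Add(Add(16, Mul(-4, N), Mul(-4, Add(5, Pow(N, 2))), Mul(N, Add(5, Pow(N, 2)))), 6), 2) = Pow(Add(Add(16, Mul(-4, N), Add(-20, Mul(-4, Pow(N, 2))), Mul(N, Add(5, Pow(N, 2)))), 6), 2) = Pow(Add(Add(-4, Mul(-4, N), Mul(-4, Pow(N, 2)), Mul(N, Add(5, Pow(N, 2)))), 6), 2) = Pow(Add(2, Mul(-4, N), Mul(-4, Pow(N, 2)), Mul(N, Add(5, Pow(N, 2)))), 2))
Add(Mul(-14216, Pow(16860, -1)), Mul(Function('o')(-178), Pow(37595, -1))) = Add(Mul(-14216, Pow(16860, -1)), Mul(Pow(Add(2, -178, Pow(-178, 3), Mul(-4, Pow(-178, 2))), 2), Pow(37595, -1))) = Add(Mul(-14216, Rational(1, 16860)), Mul(Pow(Add(2, -178, -5639752, Mul(-4, 31684)), 2), Rational(1, 37595))) = Add(Rational(-3554, 4215), Mul(Pow(Add(2, -178, -5639752, -126736), 2), Rational(1, 37595))) = Add(Rational(-3554, 4215), Mul(Pow(-5766664, 2), Rational(1, 37595))) = Add(Rational(-3554, 4215), Mul(33254413688896, Rational(1, 37595))) = Add(Rational(-3554, 4215), Rational(33254413688896, 37595)) = Rational(28033470713016802, 31692585)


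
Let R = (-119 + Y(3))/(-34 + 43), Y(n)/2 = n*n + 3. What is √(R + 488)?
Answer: √4297/3 ≈ 21.850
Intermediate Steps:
Y(n) = 6 + 2*n² (Y(n) = 2*(n*n + 3) = 2*(n² + 3) = 2*(3 + n²) = 6 + 2*n²)
R = -95/9 (R = (-119 + (6 + 2*3²))/(-34 + 43) = (-119 + (6 + 2*9))/9 = (-119 + (6 + 18))*(⅑) = (-119 + 24)*(⅑) = -95*⅑ = -95/9 ≈ -10.556)
√(R + 488) = √(-95/9 + 488) = √(4297/9) = √4297/3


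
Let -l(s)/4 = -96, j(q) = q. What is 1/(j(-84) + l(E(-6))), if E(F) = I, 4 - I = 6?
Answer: 1/300 ≈ 0.0033333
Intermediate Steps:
I = -2 (I = 4 - 1*6 = 4 - 6 = -2)
E(F) = -2
l(s) = 384 (l(s) = -4*(-96) = 384)
1/(j(-84) + l(E(-6))) = 1/(-84 + 384) = 1/300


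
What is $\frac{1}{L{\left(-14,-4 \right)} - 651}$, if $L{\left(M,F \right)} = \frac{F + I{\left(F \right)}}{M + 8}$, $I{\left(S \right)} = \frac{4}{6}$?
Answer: $- \frac{9}{5854} \approx -0.0015374$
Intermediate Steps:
$I{\left(S \right)} = \frac{2}{3}$ ($I{\left(S \right)} = 4 \cdot \frac{1}{6} = \frac{2}{3}$)
$L{\left(M,F \right)} = \frac{\frac{2}{3} + F}{8 + M}$ ($L{\left(M,F \right)} = \frac{F + \frac{2}{3}}{M + 8} = \frac{\frac{2}{3} + F}{8 + M}$)
$\frac{1}{L{\left(-14,-4 \right)} - 651} = \frac{1}{\frac{\frac{2}{3} - 4}{8 - 14} - 651} = \frac{1}{\frac{1}{-6} \left(- \frac{10}{3}\right) - 651} = \frac{1}{\left(- \frac{1}{6}\right) \left(- \frac{10}{3}\right) - 651} = \frac{1}{\frac{5}{9} - 651} = \frac{1}{- \frac{5854}{9}} = - \frac{9}{5854}$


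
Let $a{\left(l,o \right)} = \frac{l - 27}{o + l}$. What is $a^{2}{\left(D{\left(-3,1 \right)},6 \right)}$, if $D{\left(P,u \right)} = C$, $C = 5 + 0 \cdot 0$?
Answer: $4$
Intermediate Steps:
$C = 5$ ($C = 5 + 0 = 5$)
$D{\left(P,u \right)} = 5$
$a{\left(l,o \right)} = \frac{-27 + l}{l + o}$
$a^{2}{\left(D{\left(-3,1 \right)},6 \right)} = \left(\frac{-27 + 5}{5 + 6}\right)^{2} = \left(\frac{1}{11} \left(-22\right)\right)^{2} = \left(-2\right)^{2} = 4$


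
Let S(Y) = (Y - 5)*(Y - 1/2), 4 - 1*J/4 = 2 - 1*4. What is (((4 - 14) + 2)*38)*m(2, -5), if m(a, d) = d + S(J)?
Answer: -134216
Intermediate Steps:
J = 24 (J = 16 - 4*(2 - 1*4) = 16 - 4*(2 - 4) = 16 - 4*(-2) = 16 + 8 = 24)
S(Y) = (-5 + Y)*(-½ + Y) (S(Y) = (-5 + Y)*(Y - 1*½) = (-5 + Y)*(Y - ½) = (-5 + Y)*(-½ + Y))
m(a, d) = 893/2 + d (m(a, d) = d + (5/2 + 24² - 11/2*24) = d + (5/2 + 576 - 132) = d + 893/2 = 893/2 + d)
(((4 - 14) + 2)*38)*m(2, -5) = (((4 - 14) + 2)*38)*(893/2 - 5) = ((-10 + 2)*38)*(883/2) = -8*38*(883/2) = -304*883/2 = -134216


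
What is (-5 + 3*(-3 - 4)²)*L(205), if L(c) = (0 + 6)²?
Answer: 5112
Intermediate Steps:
L(c) = 36 (L(c) = 6² = 36)
(-5 + 3*(-3 - 4)²)*L(205) = (-5 + 3*(-3 - 4)²)*36 = (-5 + 3*(-7)²)*36 = (-5 + 3*49)*36 = (-5 + 147)*36 = 142*36 = 5112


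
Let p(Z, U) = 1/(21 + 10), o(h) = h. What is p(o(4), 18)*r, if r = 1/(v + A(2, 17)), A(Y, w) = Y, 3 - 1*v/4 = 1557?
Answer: -1/192634 ≈ -5.1912e-6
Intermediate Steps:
v = -6216 (v = 12 - 4*1557 = 12 - 6228 = -6216)
p(Z, U) = 1/31
r = -1/6214 (r = 1/(-6216 + 2) = 1/(-6214) = -1/6214 ≈ -0.00016093)
p(o(4), 18)*r = (1/31)*(-1/6214) = -1/192634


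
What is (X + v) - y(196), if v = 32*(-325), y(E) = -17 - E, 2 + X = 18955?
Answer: 8766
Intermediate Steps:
X = 18953 (X = -2 + 18955 = 18953)
v = -10400
(X + v) - y(196) = (18953 - 10400) - (-17 - 1*196) = 8553 - (-17 - 196) = 8553 - 1*(-213) = 8553 + 213 = 8766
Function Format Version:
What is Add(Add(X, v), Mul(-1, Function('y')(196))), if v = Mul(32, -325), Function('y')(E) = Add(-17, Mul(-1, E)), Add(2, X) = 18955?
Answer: 8766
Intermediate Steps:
X = 18953 (X = Add(-2, 18955) = 18953)
v = -10400
Add(Add(X, v), Mul(-1, Function('y')(196))) = Add(Add(18953, -10400), Mul(-1, Add(-17, Mul(-1, 196)))) = Add(8553, Mul(-1, Add(-17, -196))) = Add(8553, Mul(-1, -213)) = Add(8553, 213) = 8766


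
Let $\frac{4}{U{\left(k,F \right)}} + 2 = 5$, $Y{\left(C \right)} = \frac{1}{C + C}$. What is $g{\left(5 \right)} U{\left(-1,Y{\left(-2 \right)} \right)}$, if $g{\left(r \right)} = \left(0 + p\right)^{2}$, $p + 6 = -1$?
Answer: $\frac{196}{3} \approx 65.333$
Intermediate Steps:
$p = -7$ ($p = -6 - 1 = -7$)
$Y{\left(C \right)} = \frac{1}{2 C}$
$U{\left(k,F \right)} = \frac{4}{3}$ ($U{\left(k,F \right)} = \frac{4}{-2 + 5} = \frac{4}{3}$)
$g{\left(r \right)} = 49$ ($g{\left(r \right)} = \left(0 - 7\right)^{2} = \left(-7\right)^{2} = 49$)
$g{\left(5 \right)} U{\left(-1,Y{\left(-2 \right)} \right)} = 49 \cdot \frac{4}{3} = \frac{196}{3}$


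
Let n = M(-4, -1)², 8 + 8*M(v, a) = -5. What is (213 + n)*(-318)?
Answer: -2194359/32 ≈ -68574.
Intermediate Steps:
M(v, a) = -13/8 (M(v, a) = -1 + (⅛)*(-5) = -1 - 5/8 = -13/8)
n = 169/64 (n = (-13/8)² = 169/64 ≈ 2.6406)
(213 + n)*(-318) = (213 + 169/64)*(-318) = (13801/64)*(-318) = -2194359/32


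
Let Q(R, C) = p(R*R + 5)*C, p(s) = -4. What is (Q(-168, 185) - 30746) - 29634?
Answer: -61120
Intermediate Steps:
Q(R, C) = -4*C
(Q(-168, 185) - 30746) - 29634 = (-4*185 - 30746) - 29634 = (-740 - 30746) - 29634 = -31486 - 29634 = -61120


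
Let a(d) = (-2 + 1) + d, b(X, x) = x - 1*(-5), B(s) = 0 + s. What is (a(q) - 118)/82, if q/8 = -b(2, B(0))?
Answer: -159/82 ≈ -1.9390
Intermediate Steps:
B(s) = s
b(X, x) = 5 + x (b(X, x) = x + 5 = 5 + x)
q = -40 (q = 8*(-(5 + 0)) = 8*(-1*5) = 8*(-5) = -40)
a(d) = -1 + d
(a(q) - 118)/82 = ((-1 - 40) - 118)/82 = (-41 - 118)*(1/82) = -159*1/82 = -159/82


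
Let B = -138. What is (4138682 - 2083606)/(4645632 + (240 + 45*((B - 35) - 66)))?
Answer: 2055076/4635117 ≈ 0.44337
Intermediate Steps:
(4138682 - 2083606)/(4645632 + (240 + 45*((B - 35) - 66))) = (4138682 - 2083606)/(4645632 + (240 + 45*((-138 - 35) - 66))) = 2055076/(4645632 + (240 + 45*(-173 - 66))) = 2055076/(4645632 + (240 + 45*(-239))) = 2055076/(4645632 + (240 - 10755)) = 2055076/(4645632 - 10515) = 2055076/4635117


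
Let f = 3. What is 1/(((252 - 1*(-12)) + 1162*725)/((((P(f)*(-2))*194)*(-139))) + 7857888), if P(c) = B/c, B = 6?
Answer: 53932/423792036973 ≈ 1.2726e-7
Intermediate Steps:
P(c) = 6/c
1/(((252 - 1*(-12)) + 1162*725)/((((P(f)*(-2))*194)*(-139))) + 7857888) = 1/(((252 - 1*(-12)) + 1162*725)/(((((6/3)*(-2))*194)*(-139))) + 7857888) = 1/(((252 + 12) + 842450)/(((((6*(⅓))*(-2))*194)*(-139))) + 7857888) = 1/((264 + 842450)/((((2*(-2))*194)*(-139))) + 7857888) = 1/(842714/((-4*194*(-139))) + 7857888) = 1/(842714/((-776*(-139))) + 7857888) = 1/(842714/107864 + 7857888) = 1/(842714*(1/107864) + 7857888) = 1/(421357/53932 + 7857888) = 1/(423792036973/53932) = 53932/423792036973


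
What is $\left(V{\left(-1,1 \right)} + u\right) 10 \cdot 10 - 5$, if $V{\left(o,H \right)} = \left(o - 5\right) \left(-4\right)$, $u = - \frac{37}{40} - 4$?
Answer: $\frac{3805}{2} \approx 1902.5$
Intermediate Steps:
$u = - \frac{197}{40}$ ($u = \left(-37\right) \frac{1}{40} - 4 = - \frac{37}{40} - 4 = - \frac{197}{40} \approx -4.925$)
$V{\left(o,H \right)} = 20 - 4 o$ ($V{\left(o,H \right)} = \left(-5 + o\right) \left(-4\right) = 20 - 4 o$)
$\left(V{\left(-1,1 \right)} + u\right) 10 \cdot 10 - 5 = \left(\left(20 - -4\right) - \frac{197}{40}\right) 10 \cdot 10 - 5 = \left(\left(20 + 4\right) - \frac{197}{40}\right) 100 - 5 = \left(24 - \frac{197}{40}\right) 100 - 5 = \frac{763}{40} \cdot 100 - 5 = \frac{3815}{2} - 5 = \frac{3805}{2}$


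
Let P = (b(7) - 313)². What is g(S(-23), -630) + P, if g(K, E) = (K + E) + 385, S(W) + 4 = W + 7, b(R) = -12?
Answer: 105360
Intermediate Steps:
S(W) = 3 + W (S(W) = -4 + (W + 7) = -4 + (7 + W) = 3 + W)
g(K, E) = 385 + E + K (g(K, E) = (E + K) + 385 = 385 + E + K)
P = 105625 (P = (-12 - 313)² = (-325)² = 105625)
g(S(-23), -630) + P = (385 - 630 + (3 - 23)) + 105625 = (385 - 630 - 20) + 105625 = -265 + 105625 = 105360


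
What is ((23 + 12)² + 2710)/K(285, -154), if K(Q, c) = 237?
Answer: 3935/237 ≈ 16.603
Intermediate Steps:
((23 + 12)² + 2710)/K(285, -154) = ((23 + 12)² + 2710)/237 = (35² + 2710)*(1/237) = (1225 + 2710)*(1/237) = 3935*(1/237) = 3935/237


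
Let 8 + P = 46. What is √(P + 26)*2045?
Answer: 16360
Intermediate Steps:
P = 38 (P = -8 + 46 = 38)
√(P + 26)*2045 = √(38 + 26)*2045 = √64*2045 = 8*2045 = 16360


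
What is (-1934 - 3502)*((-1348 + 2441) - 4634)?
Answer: 19248876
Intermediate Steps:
(-1934 - 3502)*((-1348 + 2441) - 4634) = -5436*(1093 - 4634) = -5436*(-3541) = 19248876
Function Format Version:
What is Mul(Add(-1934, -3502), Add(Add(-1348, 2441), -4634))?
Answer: 19248876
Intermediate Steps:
Mul(Add(-1934, -3502), Add(Add(-1348, 2441), -4634)) = Mul(-5436, Add(1093, -4634)) = Mul(-5436, -3541) = 19248876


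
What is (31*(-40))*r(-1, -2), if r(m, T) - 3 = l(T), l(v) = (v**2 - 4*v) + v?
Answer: -16120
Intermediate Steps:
l(v) = v**2 - 3*v
r(m, T) = 3 + T*(-3 + T)
(31*(-40))*r(-1, -2) = (31*(-40))*(3 - 2*(-3 - 2)) = -1240*(3 - 2*(-5)) = -1240*(3 + 10) = -1240*13 = -16120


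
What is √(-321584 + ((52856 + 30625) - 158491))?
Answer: 3*I*√44066 ≈ 629.76*I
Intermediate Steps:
√(-321584 + ((52856 + 30625) - 158491)) = √(-321584 + (83481 - 158491)) = √(-321584 - 75010) = √(-396594) = 3*I*√44066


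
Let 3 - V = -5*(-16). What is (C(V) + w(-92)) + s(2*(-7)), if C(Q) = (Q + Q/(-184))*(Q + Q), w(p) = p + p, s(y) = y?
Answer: 1066791/92 ≈ 11596.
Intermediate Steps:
w(p) = 2*p
V = -77 (V = 3 - (-5)*(-16) = 3 - 1*80 = 3 - 80 = -77)
C(Q) = 183*Q²/92 (C(Q) = (Q + Q*(-1/184))*(2*Q) = (Q - Q/184)*(2*Q) = (183*Q/184)*(2*Q) = 183*Q²/92)
(C(V) + w(-92)) + s(2*(-7)) = ((183/92)*(-77)² + 2*(-92)) + 2*(-7) = ((183/92)*5929 - 184) - 14 = (1085007/92 - 184) - 14 = 1068079/92 - 14 = 1066791/92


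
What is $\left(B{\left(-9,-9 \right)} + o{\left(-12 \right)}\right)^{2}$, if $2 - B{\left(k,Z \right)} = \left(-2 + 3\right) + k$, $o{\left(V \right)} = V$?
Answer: $4$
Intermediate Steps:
$B{\left(k,Z \right)} = 1 - k$ ($B{\left(k,Z \right)} = 2 - \left(\left(-2 + 3\right) + k\right) = 2 - \left(1 + k\right) = 1 - k$)
$\left(B{\left(-9,-9 \right)} + o{\left(-12 \right)}\right)^{2} = \left(\left(1 - -9\right) - 12\right)^{2} = \left(\left(1 + 9\right) - 12\right)^{2} = \left(10 - 12\right)^{2} = \left(-2\right)^{2} = 4$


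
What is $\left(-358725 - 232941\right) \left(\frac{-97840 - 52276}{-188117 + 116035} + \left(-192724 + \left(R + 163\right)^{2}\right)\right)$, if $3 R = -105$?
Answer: $\frac{3760271068253412}{36041} \approx 1.0433 \cdot 10^{11}$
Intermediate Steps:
$R = -35$ ($R = \frac{1}{3} \left(-105\right) = -35$)
$\left(-358725 - 232941\right) \left(\frac{-97840 - 52276}{-188117 + 116035} + \left(-192724 + \left(R + 163\right)^{2}\right)\right) = \left(-358725 - 232941\right) \left(\frac{-97840 - 52276}{-188117 + 116035} - \left(192724 - \left(-35 + 163\right)^{2}\right)\right) = - 591666 \left(- \frac{150116}{-72082} - \left(192724 - 128^{2}\right)\right) = - 591666 \left(\left(-150116\right) \left(- \frac{1}{72082}\right) + \left(-192724 + 16384\right)\right) = - 591666 \left(\frac{75058}{36041} - 176340\right) = \left(-591666\right) \left(- \frac{6355394882}{36041}\right) = \frac{3760271068253412}{36041}$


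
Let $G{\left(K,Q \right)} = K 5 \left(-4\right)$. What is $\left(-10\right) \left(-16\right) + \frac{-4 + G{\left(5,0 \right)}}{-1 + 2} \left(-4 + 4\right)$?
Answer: $160$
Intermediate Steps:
$G{\left(K,Q \right)} = - 20 K$ ($G{\left(K,Q \right)} = 5 K \left(-4\right) = - 20 K$)
$\left(-10\right) \left(-16\right) + \frac{-4 + G{\left(5,0 \right)}}{-1 + 2} \left(-4 + 4\right) = \left(-10\right) \left(-16\right) + \frac{-4 - 100}{-1 + 2} \left(-4 + 4\right) = 160 + \frac{-4 - 100}{1} \cdot 0 = 160 + \left(-104\right) 1 \cdot 0 = 160 - 0 = 160 + 0 = 160$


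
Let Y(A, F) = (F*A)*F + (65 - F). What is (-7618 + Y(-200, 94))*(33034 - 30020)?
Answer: -5349388858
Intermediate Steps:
Y(A, F) = 65 - F + A*F² (Y(A, F) = (A*F)*F + (65 - F) = A*F² + (65 - F) = 65 - F + A*F²)
(-7618 + Y(-200, 94))*(33034 - 30020) = (-7618 + (65 - 1*94 - 200*94²))*(33034 - 30020) = (-7618 + (65 - 94 - 200*8836))*3014 = (-7618 + (65 - 94 - 1767200))*3014 = (-7618 - 1767229)*3014 = -1774847*3014 = -5349388858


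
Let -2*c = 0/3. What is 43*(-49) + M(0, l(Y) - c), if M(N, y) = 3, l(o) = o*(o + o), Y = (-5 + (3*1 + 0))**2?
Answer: -2104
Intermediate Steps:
c = 0 (c = -0/3 = -1/2*0 = 0)
Y = 4 (Y = (-5 + (3 + 0))**2 = (-5 + 3)**2 = (-2)**2 = 4)
l(o) = 2*o**2 (l(o) = o*(2*o) = 2*o**2)
43*(-49) + M(0, l(Y) - c) = 43*(-49) + 3 = -2107 + 3 = -2104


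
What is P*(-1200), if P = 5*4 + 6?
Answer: -31200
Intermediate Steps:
P = 26 (P = 20 + 6 = 26)
P*(-1200) = 26*(-1200) = -31200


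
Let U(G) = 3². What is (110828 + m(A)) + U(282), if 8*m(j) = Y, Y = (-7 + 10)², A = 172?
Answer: 886705/8 ≈ 1.1084e+5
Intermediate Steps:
Y = 9 (Y = 3² = 9)
m(j) = 9/8 (m(j) = (⅛)*9 = 9/8)
U(G) = 9
(110828 + m(A)) + U(282) = (110828 + 9/8) + 9 = 886633/8 + 9 = 886705/8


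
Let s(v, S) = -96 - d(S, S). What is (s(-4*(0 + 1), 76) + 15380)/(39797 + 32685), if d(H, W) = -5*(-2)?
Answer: 7637/36241 ≈ 0.21073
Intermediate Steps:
d(H, W) = 10
s(v, S) = -106 (s(v, S) = -96 - 1*10 = -96 - 10 = -106)
(s(-4*(0 + 1), 76) + 15380)/(39797 + 32685) = (-106 + 15380)/(39797 + 32685) = 15274/72482 = 15274*(1/72482) = 7637/36241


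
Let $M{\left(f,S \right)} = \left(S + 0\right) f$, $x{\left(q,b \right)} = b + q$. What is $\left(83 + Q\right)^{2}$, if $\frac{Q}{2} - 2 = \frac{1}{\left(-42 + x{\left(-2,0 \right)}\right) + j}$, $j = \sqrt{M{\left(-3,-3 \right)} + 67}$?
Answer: $\frac{1634827508}{216225} - \frac{80866 \sqrt{19}}{216225} \approx 7559.1$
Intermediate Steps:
$M{\left(f,S \right)} = S f$
$j = 2 \sqrt{19}$ ($j = \sqrt{\left(-3\right) \left(-3\right) + 67} = \sqrt{9 + 67} = \sqrt{76} = 2 \sqrt{19} \approx 8.7178$)
$Q = 4 + \frac{2}{-44 + 2 \sqrt{19}}$ ($Q = 4 + \frac{2}{\left(-42 + \left(0 - 2\right)\right) + 2 \sqrt{19}} = 4 + \frac{2}{\left(-42 - 2\right) + 2 \sqrt{19}} = 4 + \frac{2}{-44 + 2 \sqrt{19}} \approx 3.9433$)
$\left(83 + Q\right)^{2} = \left(83 + \left(\frac{1838}{465} - \frac{\sqrt{19}}{465}\right)\right)^{2} = \left(\frac{40433}{465} - \frac{\sqrt{19}}{465}\right)^{2}$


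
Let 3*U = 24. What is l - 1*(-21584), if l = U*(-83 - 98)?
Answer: 20136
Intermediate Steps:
U = 8 (U = (⅓)*24 = 8)
l = -1448 (l = 8*(-83 - 98) = 8*(-181) = -1448)
l - 1*(-21584) = -1448 - 1*(-21584) = -1448 + 21584 = 20136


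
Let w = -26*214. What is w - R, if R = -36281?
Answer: 30717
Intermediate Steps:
w = -5564
w - R = -5564 - 1*(-36281) = -5564 + 36281 = 30717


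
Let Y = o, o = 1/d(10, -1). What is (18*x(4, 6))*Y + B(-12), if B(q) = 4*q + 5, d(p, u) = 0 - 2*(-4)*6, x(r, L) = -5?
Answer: -359/8 ≈ -44.875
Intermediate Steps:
d(p, u) = 48 (d(p, u) = 0 + 8*6 = 0 + 48 = 48)
B(q) = 5 + 4*q
o = 1/48 ≈ 0.020833
Y = 1/48 ≈ 0.020833
(18*x(4, 6))*Y + B(-12) = (18*(-5))*(1/48) + (5 + 4*(-12)) = -90*1/48 + (5 - 48) = -15/8 - 43 = -359/8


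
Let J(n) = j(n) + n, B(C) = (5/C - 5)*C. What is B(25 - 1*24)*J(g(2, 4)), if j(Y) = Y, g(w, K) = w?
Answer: 0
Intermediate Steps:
B(C) = C*(-5 + 5/C) (B(C) = (-5 + 5/C)*C = C*(-5 + 5/C))
J(n) = 2*n (J(n) = n + n = 2*n)
B(25 - 1*24)*J(g(2, 4)) = (5 - 5*(25 - 1*24))*(2*2) = (5 - 5*(25 - 24))*4 = (5 - 5*1)*4 = (5 - 5)*4 = 0*4 = 0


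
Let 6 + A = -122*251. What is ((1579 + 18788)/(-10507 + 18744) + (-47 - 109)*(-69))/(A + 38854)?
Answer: 9853715/7528618 ≈ 1.3088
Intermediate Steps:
A = -30628 (A = -6 - 122*251 = -6 - 30622 = -30628)
((1579 + 18788)/(-10507 + 18744) + (-47 - 109)*(-69))/(A + 38854) = ((1579 + 18788)/(-10507 + 18744) + (-47 - 109)*(-69))/(-30628 + 38854) = (20367/8237 - 156*(-69))/8226 = (20367*(1/8237) + 10764)*(1/8226) = (20367/8237 + 10764)*(1/8226) = (88683435/8237)*(1/8226) = 9853715/7528618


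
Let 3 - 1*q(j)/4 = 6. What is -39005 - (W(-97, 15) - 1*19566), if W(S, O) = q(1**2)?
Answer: -19427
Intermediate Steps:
q(j) = -12 (q(j) = 12 - 4*6 = 12 - 24 = -12)
W(S, O) = -12
-39005 - (W(-97, 15) - 1*19566) = -39005 - (-12 - 1*19566) = -39005 - (-12 - 19566) = -39005 - 1*(-19578) = -39005 + 19578 = -19427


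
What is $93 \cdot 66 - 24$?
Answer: $6114$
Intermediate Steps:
$93 \cdot 66 - 24 = 6138 - 24 = 6114$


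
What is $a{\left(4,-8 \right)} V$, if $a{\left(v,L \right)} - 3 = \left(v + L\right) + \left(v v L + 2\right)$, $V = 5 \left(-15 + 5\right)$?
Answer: $6350$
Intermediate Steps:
$V = -50$ ($V = 5 \left(-10\right) = -50$)
$a{\left(v,L \right)} = 5 + L + v + L v^{2}$ ($a{\left(v,L \right)} = 3 + \left(\left(v + L\right) + \left(v v L + 2\right)\right) = 3 + \left(\left(L + v\right) + \left(v^{2} L + 2\right)\right) = 3 + \left(\left(L + v\right) + \left(L v^{2} + 2\right)\right) = 3 + \left(\left(L + v\right) + \left(2 + L v^{2}\right)\right) = 3 + \left(2 + L + v + L v^{2}\right) = 5 + L + v + L v^{2}$)
$a{\left(4,-8 \right)} V = \left(5 - 8 + 4 - 8 \cdot 4^{2}\right) \left(-50\right) = \left(5 - 8 + 4 - 128\right) \left(-50\right) = \left(-127\right) \left(-50\right) = 6350$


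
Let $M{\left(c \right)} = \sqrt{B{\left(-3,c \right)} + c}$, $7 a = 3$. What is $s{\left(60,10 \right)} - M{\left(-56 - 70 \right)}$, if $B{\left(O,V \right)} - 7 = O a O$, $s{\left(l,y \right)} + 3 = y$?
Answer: $7 - \frac{i \sqrt{5642}}{7} \approx 7.0 - 10.73 i$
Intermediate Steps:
$a = \frac{3}{7}$ ($a = \frac{1}{7} \cdot 3 = \frac{3}{7} \approx 0.42857$)
$s{\left(l,y \right)} = -3 + y$
$B{\left(O,V \right)} = 7 + \frac{3 O^{2}}{7}$ ($B{\left(O,V \right)} = 7 + O \frac{3}{7} O = 7 + \frac{3 O}{7} O = 7 + \frac{3 O^{2}}{7}$)
$M{\left(c \right)} = \sqrt{\frac{76}{7} + c}$ ($M{\left(c \right)} = \sqrt{\left(7 + \frac{3 \left(-3\right)^{2}}{7}\right) + c} = \sqrt{\left(7 + \frac{3}{7} \cdot 9\right) + c} = \sqrt{\left(7 + \frac{27}{7}\right) + c} = \sqrt{\frac{76}{7} + c}$)
$s{\left(60,10 \right)} - M{\left(-56 - 70 \right)} = \left(-3 + 10\right) - \frac{\sqrt{532 + 49 \left(-56 - 70\right)}}{7} = 7 - \frac{\sqrt{532 + 49 \left(-126\right)}}{7} = 7 - \frac{\sqrt{532 - 6174}}{7} = 7 - \frac{\sqrt{-5642}}{7} = 7 - \frac{i \sqrt{5642}}{7}$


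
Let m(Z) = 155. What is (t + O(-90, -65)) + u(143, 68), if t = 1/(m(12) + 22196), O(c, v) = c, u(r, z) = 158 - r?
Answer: -1676324/22351 ≈ -75.000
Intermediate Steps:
t = 1/22351 (t = 1/(155 + 22196) = 1/22351 ≈ 4.4741e-5)
(t + O(-90, -65)) + u(143, 68) = (1/22351 - 90) + (158 - 1*143) = -2011589/22351 + (158 - 143) = -2011589/22351 + 15 = -1676324/22351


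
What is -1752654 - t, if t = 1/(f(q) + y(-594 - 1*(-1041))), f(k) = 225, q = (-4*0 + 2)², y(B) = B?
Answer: -1177783489/672 ≈ -1.7527e+6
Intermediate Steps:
q = 4 (q = (0 + 2)² = 2² = 4)
t = 1/672 (t = 1/(225 + (-594 - 1*(-1041))) = 1/(225 + (-594 + 1041)) = 1/(225 + 447) = 1/672 ≈ 0.0014881)
-1752654 - t = -1752654 - 1*1/672 = -1752654 - 1/672 = -1177783489/672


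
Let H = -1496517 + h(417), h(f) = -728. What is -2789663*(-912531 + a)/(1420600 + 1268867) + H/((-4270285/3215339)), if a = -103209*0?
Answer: 1587877743803759186/765652705873 ≈ 2.0739e+6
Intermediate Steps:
H = -1497245 (H = -1496517 - 728 = -1497245)
a = 0
-2789663*(-912531 + a)/(1420600 + 1268867) + H/((-4270285/3215339)) = -2789663*(-912531 + 0)/(1420600 + 1268867) - 1497245/((-4270285/3215339)) = -2789663/(2689467/(-912531)) - 1497245/((-4270285*1/3215339)) = -2789663/(2689467*(-1/912531)) - 1497245/(-4270285/3215339) = -2789663/(-896489/304177) - 1497245*(-3215339/4270285) = -2789663*(-304177/896489) + 962830048211/854057 = 848551322351/896489 + 962830048211/854057 = 1587877743803759186/765652705873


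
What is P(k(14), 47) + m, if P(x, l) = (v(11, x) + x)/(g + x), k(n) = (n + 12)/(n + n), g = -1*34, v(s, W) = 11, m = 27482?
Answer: 12723999/463 ≈ 27482.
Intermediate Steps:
g = -34
k(n) = (12 + n)/(2*n) (k(n) = (12 + n)/((2*n)) = (12 + n)*(1/(2*n)) = (12 + n)/(2*n))
P(x, l) = (11 + x)/(-34 + x)
P(k(14), 47) + m = (11 + (1/2)*(12 + 14)/14)/(-34 + (1/2)*(12 + 14)/14) + 27482 = (11 + (1/2)*(1/14)*26)/(-34 + (1/2)*(1/14)*26) + 27482 = (11 + 13/14)/(-34 + 13/14) + 27482 = (167/14)/(-463/14) + 27482 = -14/463*167/14 + 27482 = -167/463 + 27482 = 12723999/463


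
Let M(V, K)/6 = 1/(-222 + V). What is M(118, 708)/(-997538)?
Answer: 3/51871976 ≈ 5.7835e-8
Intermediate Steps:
M(V, K) = 6/(-222 + V)
M(118, 708)/(-997538) = (6/(-222 + 118))/(-997538) = (6/(-104))*(-1/997538) = (6*(-1/104))*(-1/997538) = -3/52*(-1/997538) = 3/51871976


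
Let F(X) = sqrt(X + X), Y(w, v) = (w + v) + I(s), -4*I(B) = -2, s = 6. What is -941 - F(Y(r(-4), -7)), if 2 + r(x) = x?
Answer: -941 - 5*I ≈ -941.0 - 5.0*I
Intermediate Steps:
I(B) = 1/2 (I(B) = -1/4*(-2) = 1/2)
r(x) = -2 + x
Y(w, v) = 1/2 + v + w (Y(w, v) = (w + v) + 1/2 = (v + w) + 1/2 = 1/2 + v + w)
F(X) = sqrt(2)*sqrt(X) (F(X) = sqrt(2*X) = sqrt(2)*sqrt(X))
-941 - F(Y(r(-4), -7)) = -941 - sqrt(2)*sqrt(1/2 - 7 + (-2 - 4)) = -941 - sqrt(2)*sqrt(1/2 - 7 - 6) = -941 - sqrt(2)*sqrt(-25/2) = -941 - sqrt(2)*5*I*sqrt(2)/2 = -941 - 5*I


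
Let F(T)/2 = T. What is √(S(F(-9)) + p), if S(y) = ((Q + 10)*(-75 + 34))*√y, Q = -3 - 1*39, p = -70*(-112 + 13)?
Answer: √(6930 + 3936*I*√2) ≈ 88.935 + 31.295*I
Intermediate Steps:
F(T) = 2*T
p = 6930 (p = -70*(-99) = 6930)
Q = -42 (Q = -3 - 39 = -42)
S(y) = 1312*√y (S(y) = ((-42 + 10)*(-75 + 34))*√y = (-32*(-41))*√y = 1312*√y)
√(S(F(-9)) + p) = √(1312*√(2*(-9)) + 6930) = √(1312*√(-18) + 6930) = √(1312*(3*I*√2) + 6930) = √(3936*I*√2 + 6930) = √(6930 + 3936*I*√2)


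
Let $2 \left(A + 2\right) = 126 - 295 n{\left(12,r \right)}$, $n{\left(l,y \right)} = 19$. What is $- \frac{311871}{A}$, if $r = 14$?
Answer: $\frac{623742}{5483} \approx 113.76$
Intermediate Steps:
$A = - \frac{5483}{2}$ ($A = -2 + \frac{126 - 5605}{2} = -2 + \frac{1}{2} \left(-5479\right) = -2 - \frac{5479}{2} = - \frac{5483}{2} \approx -2741.5$)
$- \frac{311871}{A} = - \frac{311871}{- \frac{5483}{2}} = \left(-311871\right) \left(- \frac{2}{5483}\right) = \frac{623742}{5483}$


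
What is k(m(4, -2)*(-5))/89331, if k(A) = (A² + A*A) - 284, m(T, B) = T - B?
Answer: 1516/89331 ≈ 0.016971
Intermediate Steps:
k(A) = -284 + 2*A² (k(A) = (A² + A²) - 284 = 2*A² - 284 = -284 + 2*A²)
k(m(4, -2)*(-5))/89331 = (-284 + 2*((4 - 1*(-2))*(-5))²)/89331 = (-284 + 2*((4 + 2)*(-5))²)*(1/89331) = (-284 + 2*(6*(-5))²)*(1/89331) = (-284 + 2*(-30)²)*(1/89331) = (-284 + 2*900)*(1/89331) = (-284 + 1800)*(1/89331) = 1516*(1/89331) = 1516/89331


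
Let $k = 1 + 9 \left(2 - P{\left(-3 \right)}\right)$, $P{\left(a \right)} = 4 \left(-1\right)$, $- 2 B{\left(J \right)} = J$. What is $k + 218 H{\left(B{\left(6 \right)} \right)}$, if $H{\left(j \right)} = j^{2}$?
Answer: $2017$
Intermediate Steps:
$B{\left(J \right)} = - \frac{J}{2}$
$P{\left(a \right)} = -4$
$k = 55$ ($k = 1 + 9 \left(2 - -4\right) = 1 + 9 \left(2 + 4\right) = 1 + 9 \cdot 6 = 1 + 54 = 55$)
$k + 218 H{\left(B{\left(6 \right)} \right)} = 55 + 218 \left(\left(- \frac{1}{2}\right) 6\right)^{2} = 55 + 218 \left(-3\right)^{2} = 55 + 218 \cdot 9 = 55 + 1962 = 2017$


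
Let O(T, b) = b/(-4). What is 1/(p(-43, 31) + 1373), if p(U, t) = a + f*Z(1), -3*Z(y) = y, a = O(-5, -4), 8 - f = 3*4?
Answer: 3/4126 ≈ 0.00072710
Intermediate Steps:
O(T, b) = -b/4 (O(T, b) = b*(-¼) = -b/4)
f = -4 (f = 8 - 3*4 = 8 - 1*12 = 8 - 12 = -4)
a = 1 (a = -¼*(-4) = 1)
Z(y) = -y/3
p(U, t) = 7/3 (p(U, t) = 1 - (-4)/3 = 1 - 4*(-⅓) = 1 + 4/3 = 7/3)
1/(p(-43, 31) + 1373) = 1/(7/3 + 1373) = 1/(4126/3) = 3/4126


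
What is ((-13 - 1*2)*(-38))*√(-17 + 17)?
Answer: 0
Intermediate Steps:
((-13 - 1*2)*(-38))*√(-17 + 17) = ((-13 - 2)*(-38))*√0 = -15*(-38)*0 = 570*0 = 0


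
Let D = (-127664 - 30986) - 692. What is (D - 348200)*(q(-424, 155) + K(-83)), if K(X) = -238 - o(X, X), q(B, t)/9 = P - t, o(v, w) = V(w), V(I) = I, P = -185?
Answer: 1631747530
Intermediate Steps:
D = -159342 (D = -158650 - 692 = -159342)
o(v, w) = w
q(B, t) = -1665 - 9*t (q(B, t) = 9*(-185 - t) = -1665 - 9*t)
K(X) = -238 - X
(D - 348200)*(q(-424, 155) + K(-83)) = (-159342 - 348200)*((-1665 - 9*155) + (-238 - 1*(-83))) = -507542*((-1665 - 1395) + (-238 + 83)) = -507542*(-3060 - 155) = -507542*(-3215) = 1631747530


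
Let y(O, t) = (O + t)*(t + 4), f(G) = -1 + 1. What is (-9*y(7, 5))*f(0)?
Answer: 0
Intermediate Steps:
f(G) = 0
y(O, t) = (4 + t)*(O + t) (y(O, t) = (O + t)*(4 + t) = (4 + t)*(O + t))
(-9*y(7, 5))*f(0) = -9*(5² + 4*7 + 4*5 + 7*5)*0 = -9*(25 + 28 + 20 + 35)*0 = -9*108*0 = -972*0 = 0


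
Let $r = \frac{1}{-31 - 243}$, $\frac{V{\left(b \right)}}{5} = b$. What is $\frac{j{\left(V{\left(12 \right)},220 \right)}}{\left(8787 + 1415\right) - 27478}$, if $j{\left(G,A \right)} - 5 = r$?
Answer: $- \frac{1369}{4733624} \approx -0.00028921$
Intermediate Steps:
$V{\left(b \right)} = 5 b$
$r = - \frac{1}{274}$ ($r = \frac{1}{-274} = - \frac{1}{274} \approx -0.0036496$)
$j{\left(G,A \right)} = \frac{1369}{274}$ ($j{\left(G,A \right)} = 5 - \frac{1}{274} = \frac{1369}{274}$)
$\frac{j{\left(V{\left(12 \right)},220 \right)}}{\left(8787 + 1415\right) - 27478} = \frac{1369}{274 \left(\left(8787 + 1415\right) - 27478\right)} = \frac{1369}{274 \left(10202 - 27478\right)} = \frac{1369}{274 \left(-17276\right)} = \frac{1369}{274} \left(- \frac{1}{17276}\right) = - \frac{1369}{4733624}$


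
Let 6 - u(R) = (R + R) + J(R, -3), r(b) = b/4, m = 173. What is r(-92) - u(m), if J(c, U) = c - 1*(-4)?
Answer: 494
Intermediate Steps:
J(c, U) = 4 + c (J(c, U) = c + 4 = 4 + c)
r(b) = b/4 (r(b) = b*(¼) = b/4)
u(R) = 2 - 3*R (u(R) = 6 - ((R + R) + (4 + R)) = 6 - (2*R + (4 + R)) = 6 - (4 + 3*R) = 6 + (-4 - 3*R) = 2 - 3*R)
r(-92) - u(m) = (¼)*(-92) - (2 - 3*173) = -23 - (2 - 519) = -23 - 1*(-517) = -23 + 517 = 494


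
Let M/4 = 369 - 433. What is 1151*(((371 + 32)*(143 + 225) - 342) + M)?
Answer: 170009606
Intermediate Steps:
M = -256 (M = 4*(369 - 433) = 4*(-64) = -256)
1151*(((371 + 32)*(143 + 225) - 342) + M) = 1151*(((371 + 32)*(143 + 225) - 342) - 256) = 1151*((403*368 - 342) - 256) = 1151*((148304 - 342) - 256) = 1151*(147962 - 256) = 1151*147706 = 170009606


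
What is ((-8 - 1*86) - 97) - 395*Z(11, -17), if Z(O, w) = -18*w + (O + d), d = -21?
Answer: -117111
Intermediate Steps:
Z(O, w) = -21 + O - 18*w (Z(O, w) = -18*w + (O - 21) = -18*w + (-21 + O) = -21 + O - 18*w)
((-8 - 1*86) - 97) - 395*Z(11, -17) = ((-8 - 1*86) - 97) - 395*(-21 + 11 - 18*(-17)) = ((-8 - 86) - 97) - 395*(-21 + 11 + 306) = (-94 - 97) - 395*296 = -191 - 116920 = -117111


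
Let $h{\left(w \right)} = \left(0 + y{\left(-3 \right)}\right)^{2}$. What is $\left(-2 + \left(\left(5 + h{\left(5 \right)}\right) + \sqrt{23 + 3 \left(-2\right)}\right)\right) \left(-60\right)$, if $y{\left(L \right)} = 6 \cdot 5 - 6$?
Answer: $-34740 - 60 \sqrt{17} \approx -34987.0$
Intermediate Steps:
$y{\left(L \right)} = 24$ ($y{\left(L \right)} = 30 - 6 = 24$)
$h{\left(w \right)} = 576$ ($h{\left(w \right)} = \left(0 + 24\right)^{2} = 24^{2} = 576$)
$\left(-2 + \left(\left(5 + h{\left(5 \right)}\right) + \sqrt{23 + 3 \left(-2\right)}\right)\right) \left(-60\right) = \left(-2 + \left(\left(5 + 576\right) + \sqrt{23 + 3 \left(-2\right)}\right)\right) \left(-60\right) = \left(-2 + \left(581 + \sqrt{23 - 6}\right)\right) \left(-60\right) = \left(-2 + \left(581 + \sqrt{17}\right)\right) \left(-60\right) = \left(579 + \sqrt{17}\right) \left(-60\right) = -34740 - 60 \sqrt{17}$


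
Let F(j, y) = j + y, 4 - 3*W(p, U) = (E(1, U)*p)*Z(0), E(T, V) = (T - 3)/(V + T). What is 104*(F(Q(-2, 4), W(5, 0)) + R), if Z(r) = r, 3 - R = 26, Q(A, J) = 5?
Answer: -5200/3 ≈ -1733.3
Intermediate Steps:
E(T, V) = (-3 + T)/(T + V)
R = -23 (R = 3 - 1*26 = 3 - 26 = -23)
W(p, U) = 4/3 (W(p, U) = 4/3 - ((-3 + 1)/(1 + U))*p*0/3 = 4/3 - (-2/(1 + U))*p*0/3 = 4/3 - (-2*p/(1 + U))*0/3 = 4/3 - 1/3*0 = 4/3 + 0 = 4/3)
104*(F(Q(-2, 4), W(5, 0)) + R) = 104*((5 + 4/3) - 23) = 104*(19/3 - 23) = 104*(-50/3) = -5200/3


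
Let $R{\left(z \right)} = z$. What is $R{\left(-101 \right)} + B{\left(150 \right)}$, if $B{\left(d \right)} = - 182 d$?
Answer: $-27401$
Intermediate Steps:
$R{\left(-101 \right)} + B{\left(150 \right)} = -101 - 27300 = -27401$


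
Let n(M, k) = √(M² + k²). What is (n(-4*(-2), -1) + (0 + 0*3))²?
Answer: 65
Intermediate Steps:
(n(-4*(-2), -1) + (0 + 0*3))² = (√((-4*(-2))² + (-1)²) + (0 + 0*3))² = (√(8² + 1) + (0 + 0))² = (√(64 + 1) + 0)² = (√65 + 0)² = (√65)² = 65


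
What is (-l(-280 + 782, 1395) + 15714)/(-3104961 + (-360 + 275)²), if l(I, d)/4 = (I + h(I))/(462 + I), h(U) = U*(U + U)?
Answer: -820641/186638594 ≈ -0.0043970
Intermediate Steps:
h(U) = 2*U² (h(U) = U*(2*U) = 2*U²)
l(I, d) = 4*(I + 2*I²)/(462 + I) (l(I, d) = 4*((I + 2*I²)/(462 + I)) = 4*(I + 2*I²)/(462 + I))
(-l(-280 + 782, 1395) + 15714)/(-3104961 + (-360 + 275)²) = (-4*(-280 + 782)*(1 + 2*(-280 + 782))/(462 + (-280 + 782)) + 15714)/(-3104961 + (-360 + 275)²) = (-4*502*(1 + 2*502)/(462 + 502) + 15714)/(-3104961 + (-85)²) = (-4*502*(1 + 1004)/964 + 15714)/(-3104961 + 7225) = (-4*502*1005/964 + 15714)/(-3097736) = (-1*504510/241 + 15714)*(-1/3097736) = (-504510/241 + 15714)*(-1/3097736) = (3282564/241)*(-1/3097736) = -820641/186638594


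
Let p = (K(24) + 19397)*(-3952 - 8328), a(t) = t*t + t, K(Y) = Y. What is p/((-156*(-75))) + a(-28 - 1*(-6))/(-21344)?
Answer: -127258335103/6243120 ≈ -20384.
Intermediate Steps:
a(t) = t + t**2 (a(t) = t**2 + t = t + t**2)
p = -238489880 (p = (24 + 19397)*(-3952 - 8328) = 19421*(-12280) = -238489880)
p/((-156*(-75))) + a(-28 - 1*(-6))/(-21344) = -238489880/((-156*(-75))) + ((-28 - 1*(-6))*(1 + (-28 - 1*(-6))))/(-21344) = -238489880/11700 + ((-28 + 6)*(1 + (-28 + 6)))*(-1/21344) = -238489880*1/11700 - 22*(1 - 22)*(-1/21344) = -11924494/585 - 22*(-21)*(-1/21344) = -11924494/585 + 462*(-1/21344) = -11924494/585 - 231/10672 = -127258335103/6243120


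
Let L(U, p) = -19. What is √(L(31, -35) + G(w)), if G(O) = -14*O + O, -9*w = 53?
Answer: √518/3 ≈ 7.5865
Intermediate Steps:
w = -53/9 (w = -⅑*53 = -53/9 ≈ -5.8889)
G(O) = -13*O
√(L(31, -35) + G(w)) = √(-19 - 13*(-53/9)) = √(-19 + 689/9) = √(518/9) = √518/3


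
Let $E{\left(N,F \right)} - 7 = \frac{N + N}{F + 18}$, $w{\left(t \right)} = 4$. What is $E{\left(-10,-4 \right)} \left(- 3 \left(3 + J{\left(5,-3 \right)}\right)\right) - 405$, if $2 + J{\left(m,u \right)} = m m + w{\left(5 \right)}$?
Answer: $- \frac{6345}{7} \approx -906.43$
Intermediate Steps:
$E{\left(N,F \right)} = 7 + \frac{2 N}{18 + F}$ ($E{\left(N,F \right)} = 7 + \frac{N + N}{F + 18} = 7 + \frac{2 N}{18 + F}$)
$J{\left(m,u \right)} = 2 + m^{2}$ ($J{\left(m,u \right)} = -2 + \left(m m + 4\right) = -2 + \left(m^{2} + 4\right) = -2 + \left(4 + m^{2}\right) = 2 + m^{2}$)
$E{\left(-10,-4 \right)} \left(- 3 \left(3 + J{\left(5,-3 \right)}\right)\right) - 405 = \frac{126 + 2 \left(-10\right) + 7 \left(-4\right)}{18 - 4} \left(- 3 \left(3 + \left(2 + 5^{2}\right)\right)\right) - 405 = \frac{126 - 20 - 28}{14} \left(- 3 \left(3 + \left(2 + 25\right)\right)\right) - 405 = \frac{1}{14} \cdot 78 \left(- 3 \left(3 + 27\right)\right) - 405 = \frac{39 \left(\left(-3\right) 30\right)}{7} - 405 = \frac{39}{7} \left(-90\right) - 405 = - \frac{3510}{7} - 405 = - \frac{6345}{7}$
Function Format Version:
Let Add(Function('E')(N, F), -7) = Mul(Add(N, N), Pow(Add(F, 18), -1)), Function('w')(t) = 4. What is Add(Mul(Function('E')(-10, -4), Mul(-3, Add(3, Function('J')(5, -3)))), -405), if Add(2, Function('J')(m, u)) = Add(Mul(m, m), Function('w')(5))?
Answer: Rational(-6345, 7) ≈ -906.43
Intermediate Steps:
Function('E')(N, F) = Add(7, Mul(2, N, Pow(Add(18, F), -1))) (Function('E')(N, F) = Add(7, Mul(Add(N, N), Pow(Add(F, 18), -1))) = Add(7, Mul(Mul(2, N), Pow(Add(18, F), -1))) = Add(7, Mul(2, N, Pow(Add(18, F), -1))))
Function('J')(m, u) = Add(2, Pow(m, 2)) (Function('J')(m, u) = Add(-2, Add(Mul(m, m), 4)) = Add(-2, Add(Pow(m, 2), 4)) = Add(-2, Add(4, Pow(m, 2))) = Add(2, Pow(m, 2)))
Add(Mul(Function('E')(-10, -4), Mul(-3, Add(3, Function('J')(5, -3)))), -405) = Add(Mul(Mul(Pow(Add(18, -4), -1), Add(126, Mul(2, -10), Mul(7, -4))), Mul(-3, Add(3, Add(2, Pow(5, 2))))), -405) = Add(Mul(Mul(Pow(14, -1), Add(126, -20, -28)), Mul(-3, Add(3, Add(2, 25)))), -405) = Add(Mul(Mul(Rational(1, 14), 78), Mul(-3, Add(3, 27))), -405) = Add(Mul(Rational(39, 7), Mul(-3, 30)), -405) = Add(Mul(Rational(39, 7), -90), -405) = Add(Rational(-3510, 7), -405) = Rational(-6345, 7)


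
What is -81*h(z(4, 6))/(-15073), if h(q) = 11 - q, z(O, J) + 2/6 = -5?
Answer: 1323/15073 ≈ 0.087773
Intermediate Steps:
z(O, J) = -16/3 (z(O, J) = -1/3 - 5 = -16/3)
-81*h(z(4, 6))/(-15073) = -81*(11 - 1*(-16/3))/(-15073) = -81*(11 + 16/3)*(-1/15073) = -81*49/3*(-1/15073) = -1323*(-1/15073) = 1323/15073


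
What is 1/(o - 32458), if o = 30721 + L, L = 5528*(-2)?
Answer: -1/12793 ≈ -7.8168e-5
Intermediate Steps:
L = -11056
o = 19665 (o = 30721 - 11056 = 19665)
1/(o - 32458) = 1/(19665 - 32458) = 1/(-12793) = -1/12793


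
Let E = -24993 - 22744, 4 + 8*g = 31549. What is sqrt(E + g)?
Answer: I*sqrt(700702)/4 ≈ 209.27*I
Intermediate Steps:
g = 31545/8 (g = -1/2 + (1/8)*31549 = -1/2 + 31549/8 = 31545/8 ≈ 3943.1)
E = -47737
sqrt(E + g) = sqrt(-47737 + 31545/8) = sqrt(-350351/8) = I*sqrt(700702)/4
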